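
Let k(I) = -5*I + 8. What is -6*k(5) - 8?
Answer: 94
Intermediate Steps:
k(I) = 8 - 5*I
-6*k(5) - 8 = -6*(8 - 5*5) - 8 = -6*(8 - 25) - 8 = -6*(-17) - 8 = 102 - 8 = 94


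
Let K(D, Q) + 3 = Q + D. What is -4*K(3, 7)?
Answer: -28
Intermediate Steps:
K(D, Q) = -3 + D + Q (K(D, Q) = -3 + (Q + D) = -3 + (D + Q) = -3 + D + Q)
-4*K(3, 7) = -4*(-3 + 3 + 7) = -4*7 = -28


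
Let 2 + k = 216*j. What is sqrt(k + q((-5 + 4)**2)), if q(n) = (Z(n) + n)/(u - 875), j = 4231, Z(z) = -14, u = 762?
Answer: sqrt(11669513955)/113 ≈ 955.98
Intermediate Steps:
k = 913894 (k = -2 + 216*4231 = -2 + 913896 = 913894)
q(n) = 14/113 - n/113 (q(n) = (-14 + n)/(762 - 875) = (-14 + n)/(-113) = (-14 + n)*(-1/113) = 14/113 - n/113)
sqrt(k + q((-5 + 4)**2)) = sqrt(913894 + (14/113 - (-5 + 4)**2/113)) = sqrt(913894 + (14/113 - 1/113*(-1)**2)) = sqrt(913894 + (14/113 - 1/113*1)) = sqrt(913894 + (14/113 - 1/113)) = sqrt(913894 + 13/113) = sqrt(103270035/113) = sqrt(11669513955)/113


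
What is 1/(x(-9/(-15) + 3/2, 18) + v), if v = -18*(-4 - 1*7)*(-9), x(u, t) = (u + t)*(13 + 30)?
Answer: -10/9177 ≈ -0.0010897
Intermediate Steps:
x(u, t) = 43*t + 43*u (x(u, t) = (t + u)*43 = 43*t + 43*u)
v = -1782 (v = -18*(-4 - 7)*(-9) = -18*(-11)*(-9) = 198*(-9) = -1782)
1/(x(-9/(-15) + 3/2, 18) + v) = 1/((43*18 + 43*(-9/(-15) + 3/2)) - 1782) = 1/((774 + 43*(-9*(-1/15) + 3*(1/2))) - 1782) = 1/((774 + 43*(3/5 + 3/2)) - 1782) = 1/((774 + 43*(21/10)) - 1782) = 1/((774 + 903/10) - 1782) = 1/(8643/10 - 1782) = 1/(-9177/10) = -10/9177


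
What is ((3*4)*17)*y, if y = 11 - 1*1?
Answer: 2040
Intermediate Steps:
y = 10 (y = 11 - 1 = 10)
((3*4)*17)*y = ((3*4)*17)*10 = (12*17)*10 = 204*10 = 2040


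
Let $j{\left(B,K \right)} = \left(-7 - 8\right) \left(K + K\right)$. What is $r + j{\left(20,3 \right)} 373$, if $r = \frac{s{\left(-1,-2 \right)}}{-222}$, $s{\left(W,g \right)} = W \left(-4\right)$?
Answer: $- \frac{3726272}{111} \approx -33570.0$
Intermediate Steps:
$s{\left(W,g \right)} = - 4 W$
$j{\left(B,K \right)} = - 30 K$ ($j{\left(B,K \right)} = - 15 \cdot 2 K = - 30 K$)
$r = - \frac{2}{111}$ ($r = \frac{\left(-4\right) \left(-1\right)}{-222} = 4 \left(- \frac{1}{222}\right) = - \frac{2}{111} \approx -0.018018$)
$r + j{\left(20,3 \right)} 373 = - \frac{2}{111} + \left(-30\right) 3 \cdot 373 = - \frac{2}{111} - 33570 = - \frac{3726272}{111}$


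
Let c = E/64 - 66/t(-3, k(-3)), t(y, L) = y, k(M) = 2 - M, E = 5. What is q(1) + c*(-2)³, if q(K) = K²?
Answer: -1405/8 ≈ -175.63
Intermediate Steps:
c = 1413/64 (c = 5/64 - 66/(-3) = 5*(1/64) - 66*(-⅓) = 5/64 + 22 = 1413/64 ≈ 22.078)
q(1) + c*(-2)³ = 1² + (1413/64)*(-2)³ = 1 + (1413/64)*(-8) = 1 - 1413/8 = -1405/8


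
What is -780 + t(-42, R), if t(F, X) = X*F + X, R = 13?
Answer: -1313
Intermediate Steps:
t(F, X) = X + F*X (t(F, X) = F*X + X = X + F*X)
-780 + t(-42, R) = -780 + 13*(1 - 42) = -780 + 13*(-41) = -780 - 533 = -1313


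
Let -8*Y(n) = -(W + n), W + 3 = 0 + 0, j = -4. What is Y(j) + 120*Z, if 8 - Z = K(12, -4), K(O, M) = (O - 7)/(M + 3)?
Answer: 12473/8 ≈ 1559.1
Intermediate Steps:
K(O, M) = (-7 + O)/(3 + M)
W = -3 (W = -3 + (0 + 0) = -3 + 0 = -3)
Z = 13 (Z = 8 - (-7 + 12)/(3 - 4) = 8 - 5/(-1) = 8 - (-1)*5 = 8 - 1*(-5) = 8 + 5 = 13)
Y(n) = -3/8 + n/8 (Y(n) = -(-1)*(-3 + n)/8 = -(3 - n)/8 = -3/8 + n/8)
Y(j) + 120*Z = (-3/8 + (⅛)*(-4)) + 120*13 = (-3/8 - ½) + 1560 = -7/8 + 1560 = 12473/8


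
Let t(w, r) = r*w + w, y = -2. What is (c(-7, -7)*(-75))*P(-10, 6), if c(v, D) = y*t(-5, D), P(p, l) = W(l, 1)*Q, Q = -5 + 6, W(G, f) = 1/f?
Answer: 4500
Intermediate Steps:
t(w, r) = w + r*w
Q = 1
P(p, l) = 1 (P(p, l) = 1/1 = 1*1 = 1)
c(v, D) = 10 + 10*D (c(v, D) = -(-10)*(1 + D) = -2*(-5 - 5*D) = 10 + 10*D)
(c(-7, -7)*(-75))*P(-10, 6) = ((10 + 10*(-7))*(-75))*1 = ((10 - 70)*(-75))*1 = -60*(-75)*1 = 4500*1 = 4500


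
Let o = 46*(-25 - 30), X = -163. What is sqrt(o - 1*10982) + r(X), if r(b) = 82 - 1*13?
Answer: 69 + 2*I*sqrt(3378) ≈ 69.0 + 116.24*I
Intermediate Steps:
o = -2530 (o = 46*(-55) = -2530)
r(b) = 69 (r(b) = 82 - 13 = 69)
sqrt(o - 1*10982) + r(X) = sqrt(-2530 - 1*10982) + 69 = sqrt(-2530 - 10982) + 69 = sqrt(-13512) + 69 = 2*I*sqrt(3378) + 69 = 69 + 2*I*sqrt(3378)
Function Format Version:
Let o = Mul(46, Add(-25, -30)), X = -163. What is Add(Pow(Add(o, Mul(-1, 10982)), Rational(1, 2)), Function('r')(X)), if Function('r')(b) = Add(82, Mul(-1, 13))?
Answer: Add(69, Mul(2, I, Pow(3378, Rational(1, 2)))) ≈ Add(69.000, Mul(116.24, I))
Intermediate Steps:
o = -2530 (o = Mul(46, -55) = -2530)
Function('r')(b) = 69 (Function('r')(b) = Add(82, -13) = 69)
Add(Pow(Add(o, Mul(-1, 10982)), Rational(1, 2)), Function('r')(X)) = Add(Pow(Add(-2530, Mul(-1, 10982)), Rational(1, 2)), 69) = Add(Pow(Add(-2530, -10982), Rational(1, 2)), 69) = Add(Pow(-13512, Rational(1, 2)), 69) = Add(Mul(2, I, Pow(3378, Rational(1, 2))), 69) = Add(69, Mul(2, I, Pow(3378, Rational(1, 2))))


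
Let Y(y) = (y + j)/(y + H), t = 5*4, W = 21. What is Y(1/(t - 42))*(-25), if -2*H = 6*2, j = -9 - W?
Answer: -16525/133 ≈ -124.25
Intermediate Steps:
t = 20
j = -30 (j = -9 - 1*21 = -9 - 21 = -30)
H = -6 (H = -3*2 = -1/2*12 = -6)
Y(y) = (-30 + y)/(-6 + y) (Y(y) = (y - 30)/(y - 6) = (-30 + y)/(-6 + y))
Y(1/(t - 42))*(-25) = ((-30 + 1/(20 - 42))/(-6 + 1/(20 - 42)))*(-25) = ((-30 + 1/(-22))/(-6 + 1/(-22)))*(-25) = ((-30 - 1/22)/(-6 - 1/22))*(-25) = (-661/22/(-133/22))*(-25) = -22/133*(-661/22)*(-25) = (661/133)*(-25) = -16525/133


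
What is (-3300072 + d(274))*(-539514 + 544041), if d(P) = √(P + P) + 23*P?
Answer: -14910896790 + 9054*√137 ≈ -1.4911e+10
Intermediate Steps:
d(P) = 23*P + √2*√P (d(P) = √(2*P) + 23*P = √2*√P + 23*P = 23*P + √2*√P)
(-3300072 + d(274))*(-539514 + 544041) = (-3300072 + (23*274 + √2*√274))*(-539514 + 544041) = (-3300072 + (6302 + 2*√137))*4527 = (-3293770 + 2*√137)*4527 = -14910896790 + 9054*√137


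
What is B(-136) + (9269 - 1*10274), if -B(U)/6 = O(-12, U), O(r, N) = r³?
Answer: 9363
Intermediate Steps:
B(U) = 10368 (B(U) = -6*(-12)³ = -6*(-1728) = 10368)
B(-136) + (9269 - 1*10274) = 10368 + (9269 - 1*10274) = 10368 + (9269 - 10274) = 10368 - 1005 = 9363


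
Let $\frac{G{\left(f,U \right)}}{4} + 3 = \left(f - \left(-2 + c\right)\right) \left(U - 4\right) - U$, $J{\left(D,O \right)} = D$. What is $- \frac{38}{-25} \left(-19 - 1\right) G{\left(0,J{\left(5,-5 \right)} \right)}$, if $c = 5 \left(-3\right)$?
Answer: $- \frac{5472}{5} \approx -1094.4$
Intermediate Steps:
$c = -15$
$G{\left(f,U \right)} = -12 - 4 U + 4 \left(-4 + U\right) \left(17 + f\right)$ ($G{\left(f,U \right)} = -12 + 4 \left(\left(f + \left(2 - -15\right)\right) \left(U - 4\right) - U\right) = -12 + 4 \left(\left(f + \left(2 + 15\right)\right) \left(-4 + U\right) - U\right) = -12 + 4 \left(\left(f + 17\right) \left(-4 + U\right) - U\right) = -12 + 4 \left(\left(17 + f\right) \left(-4 + U\right) - U\right) = -12 + 4 \left(\left(-4 + U\right) \left(17 + f\right) - U\right) = -12 + 4 \left(- U + \left(-4 + U\right) \left(17 + f\right)\right) = -12 - \left(4 U - 4 \left(-4 + U\right) \left(17 + f\right)\right) = -12 - 4 U + 4 \left(-4 + U\right) \left(17 + f\right)$)
$- \frac{38}{-25} \left(-19 - 1\right) G{\left(0,J{\left(5,-5 \right)} \right)} = - \frac{38}{-25} \left(-19 - 1\right) \left(-284 - 0 + 64 \cdot 5 + 4 \cdot 5 \cdot 0\right) = \left(-38\right) \left(- \frac{1}{25}\right) \left(-19 - 1\right) \left(-284 + 0 + 320 + 0\right) = \frac{38}{25} \left(-20\right) 36 = \left(- \frac{152}{5}\right) 36 = - \frac{5472}{5}$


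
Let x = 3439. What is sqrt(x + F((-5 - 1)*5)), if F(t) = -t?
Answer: sqrt(3469) ≈ 58.898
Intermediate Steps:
sqrt(x + F((-5 - 1)*5)) = sqrt(3439 - (-5 - 1)*5) = sqrt(3439 - (-6)*5) = sqrt(3439 - 1*(-30)) = sqrt(3439 + 30) = sqrt(3469)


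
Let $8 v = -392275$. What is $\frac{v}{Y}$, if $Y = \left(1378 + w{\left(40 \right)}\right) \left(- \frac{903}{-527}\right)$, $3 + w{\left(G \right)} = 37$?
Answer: $- \frac{206728925}{10200288} \approx -20.267$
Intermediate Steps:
$w{\left(G \right)} = 34$ ($w{\left(G \right)} = -3 + 37 = 34$)
$v = - \frac{392275}{8}$ ($v = \frac{1}{8} \left(-392275\right) = - \frac{392275}{8} \approx -49034.0$)
$Y = \frac{1275036}{527}$ ($Y = \left(1378 + 34\right) \left(- \frac{903}{-527}\right) = 1412 \left(\left(-903\right) \left(- \frac{1}{527}\right)\right) = 1412 \cdot \frac{903}{527} = \frac{1275036}{527} \approx 2419.4$)
$\frac{v}{Y} = - \frac{392275}{8 \cdot \frac{1275036}{527}} = \left(- \frac{392275}{8}\right) \frac{527}{1275036} = - \frac{206728925}{10200288}$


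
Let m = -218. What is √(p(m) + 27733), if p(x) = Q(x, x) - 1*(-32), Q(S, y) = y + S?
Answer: √27329 ≈ 165.31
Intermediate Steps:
Q(S, y) = S + y
p(x) = 32 + 2*x (p(x) = (x + x) - 1*(-32) = 2*x + 32 = 32 + 2*x)
√(p(m) + 27733) = √((32 + 2*(-218)) + 27733) = √((32 - 436) + 27733) = √(-404 + 27733) = √27329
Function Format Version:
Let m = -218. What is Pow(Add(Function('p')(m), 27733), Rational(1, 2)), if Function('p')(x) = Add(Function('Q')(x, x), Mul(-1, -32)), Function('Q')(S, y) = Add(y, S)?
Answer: Pow(27329, Rational(1, 2)) ≈ 165.31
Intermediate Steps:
Function('Q')(S, y) = Add(S, y)
Function('p')(x) = Add(32, Mul(2, x)) (Function('p')(x) = Add(Add(x, x), Mul(-1, -32)) = Add(Mul(2, x), 32) = Add(32, Mul(2, x)))
Pow(Add(Function('p')(m), 27733), Rational(1, 2)) = Pow(Add(Add(32, Mul(2, -218)), 27733), Rational(1, 2)) = Pow(Add(Add(32, -436), 27733), Rational(1, 2)) = Pow(Add(-404, 27733), Rational(1, 2)) = Pow(27329, Rational(1, 2))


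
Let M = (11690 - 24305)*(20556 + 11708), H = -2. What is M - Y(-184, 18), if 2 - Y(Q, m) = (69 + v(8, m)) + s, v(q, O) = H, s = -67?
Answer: -407010362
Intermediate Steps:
v(q, O) = -2
Y(Q, m) = 2 (Y(Q, m) = 2 - ((69 - 2) - 67) = 2 - (67 - 67) = 2 - 1*0 = 2 + 0 = 2)
M = -407010360 (M = -12615*32264 = -407010360)
M - Y(-184, 18) = -407010360 - 1*2 = -407010360 - 2 = -407010362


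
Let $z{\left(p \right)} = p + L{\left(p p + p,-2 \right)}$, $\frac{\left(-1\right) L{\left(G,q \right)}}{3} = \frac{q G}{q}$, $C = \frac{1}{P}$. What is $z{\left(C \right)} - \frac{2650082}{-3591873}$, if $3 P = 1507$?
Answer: $\frac{5985891379781}{8157319584777} \approx 0.73381$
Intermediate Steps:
$P = \frac{1507}{3}$ ($P = \frac{1}{3} \cdot 1507 = \frac{1507}{3} \approx 502.33$)
$C = \frac{3}{1507}$ ($C = \frac{1}{\frac{1507}{3}} = \frac{3}{1507} \approx 0.0019907$)
$L{\left(G,q \right)} = - 3 G$ ($L{\left(G,q \right)} = - 3 \frac{q G}{q} = - 3 \frac{G q}{q} = - 3 G$)
$z{\left(p \right)} = - 3 p^{2} - 2 p$ ($z{\left(p \right)} = p - 3 \left(p p + p\right) = p - 3 \left(p^{2} + p\right) = p - 3 \left(p + p^{2}\right) = p - \left(3 p + 3 p^{2}\right) = - 3 p^{2} - 2 p$)
$z{\left(C \right)} - \frac{2650082}{-3591873} = \frac{3 \left(-2 - \frac{9}{1507}\right)}{1507} - \frac{2650082}{-3591873} = \frac{3 \left(-2 - \frac{9}{1507}\right)}{1507} - 2650082 \left(- \frac{1}{3591873}\right) = \frac{3}{1507} \left(- \frac{3023}{1507}\right) - - \frac{2650082}{3591873} = - \frac{9069}{2271049} + \frac{2650082}{3591873} = \frac{5985891379781}{8157319584777}$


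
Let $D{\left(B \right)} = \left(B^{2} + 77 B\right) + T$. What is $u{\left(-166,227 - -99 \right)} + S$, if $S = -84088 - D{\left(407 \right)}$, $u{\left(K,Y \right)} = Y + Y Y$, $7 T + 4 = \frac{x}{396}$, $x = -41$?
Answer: $- \frac{483640303}{2772} \approx -1.7447 \cdot 10^{5}$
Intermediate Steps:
$T = - \frac{1625}{2772}$ ($T = - \frac{4}{7} + \frac{\left(-41\right) \frac{1}{396}}{7} = - \frac{4}{7} + \frac{1}{7} \left(- \frac{41}{396}\right) = - \frac{4}{7} - \frac{41}{2772} = - \frac{1625}{2772} \approx -0.58622$)
$u{\left(K,Y \right)} = Y + Y^{2}$
$D{\left(B \right)} = - \frac{1625}{2772} + B^{2} + 77 B$ ($D{\left(B \right)} = \left(B^{2} + 77 B\right) - \frac{1625}{2772} = - \frac{1625}{2772} + B^{2} + 77 B$)
$S = - \frac{779141047}{2772}$ ($S = -84088 - \left(- \frac{1625}{2772} + 407^{2} + 77 \cdot 407\right) = -84088 - \left(- \frac{1625}{2772} + 165649 + 31339\right) = -84088 - \frac{546049111}{2772} = - \frac{779141047}{2772} \approx -2.8108 \cdot 10^{5}$)
$u{\left(-166,227 - -99 \right)} + S = \left(227 - -99\right) \left(1 + \left(227 - -99\right)\right) - \frac{779141047}{2772} = \left(227 + 99\right) \left(1 + \left(227 + 99\right)\right) - \frac{779141047}{2772} = 326 \left(1 + 326\right) - \frac{779141047}{2772} = 326 \cdot 327 - \frac{779141047}{2772} = 106602 - \frac{779141047}{2772} = - \frac{483640303}{2772}$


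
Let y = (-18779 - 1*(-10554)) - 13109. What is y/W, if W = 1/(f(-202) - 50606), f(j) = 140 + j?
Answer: 1080951112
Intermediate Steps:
y = -21334 (y = (-18779 + 10554) - 13109 = -8225 - 13109 = -21334)
W = -1/50668 (W = 1/((140 - 202) - 50606) = 1/(-62 - 50606) = 1/(-50668) = -1/50668 ≈ -1.9736e-5)
y/W = -21334/(-1/50668) = -21334*(-50668) = 1080951112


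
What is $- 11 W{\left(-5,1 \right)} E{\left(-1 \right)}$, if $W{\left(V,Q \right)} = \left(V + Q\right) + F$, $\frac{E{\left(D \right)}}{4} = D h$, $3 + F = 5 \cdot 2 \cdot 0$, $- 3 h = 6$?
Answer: $616$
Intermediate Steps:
$h = -2$ ($h = \left(- \frac{1}{3}\right) 6 = -2$)
$F = -3$ ($F = -3 + 5 \cdot 2 \cdot 0 = -3 + 10 \cdot 0 = -3 + 0 = -3$)
$E{\left(D \right)} = - 8 D$ ($E{\left(D \right)} = 4 D \left(-2\right) = 4 \left(- 2 D\right) = - 8 D$)
$W{\left(V,Q \right)} = -3 + Q + V$ ($W{\left(V,Q \right)} = \left(V + Q\right) - 3 = \left(Q + V\right) - 3 = -3 + Q + V$)
$- 11 W{\left(-5,1 \right)} E{\left(-1 \right)} = - 11 \left(-3 + 1 - 5\right) \left(\left(-8\right) \left(-1\right)\right) = \left(-11\right) \left(-7\right) 8 = 77 \cdot 8 = 616$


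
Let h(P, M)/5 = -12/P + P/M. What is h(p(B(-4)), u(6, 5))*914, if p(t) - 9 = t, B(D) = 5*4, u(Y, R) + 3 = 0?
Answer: -4007890/87 ≈ -46068.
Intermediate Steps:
u(Y, R) = -3 (u(Y, R) = -3 + 0 = -3)
B(D) = 20
p(t) = 9 + t
h(P, M) = -60/P + 5*P/M (h(P, M) = 5*(-12/P + P/M) = -60/P + 5*P/M)
h(p(B(-4)), u(6, 5))*914 = (-60/(9 + 20) + 5*(9 + 20)/(-3))*914 = (-60/29 + 5*29*(-⅓))*914 = (-60*1/29 - 145/3)*914 = (-60/29 - 145/3)*914 = -4385/87*914 = -4007890/87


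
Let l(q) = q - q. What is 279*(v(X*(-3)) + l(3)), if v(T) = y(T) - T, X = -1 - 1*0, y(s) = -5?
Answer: -2232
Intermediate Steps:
l(q) = 0
X = -1 (X = -1 + 0 = -1)
v(T) = -5 - T
279*(v(X*(-3)) + l(3)) = 279*((-5 - (-1)*(-3)) + 0) = 279*((-5 - 1*3) + 0) = 279*((-5 - 3) + 0) = 279*(-8 + 0) = 279*(-8) = -2232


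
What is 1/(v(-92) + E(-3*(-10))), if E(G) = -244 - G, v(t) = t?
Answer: -1/366 ≈ -0.0027322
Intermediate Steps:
1/(v(-92) + E(-3*(-10))) = 1/(-92 + (-244 - (-3)*(-10))) = 1/(-92 + (-244 - 1*30)) = 1/(-92 + (-244 - 30)) = 1/(-92 - 274) = 1/(-366) = -1/366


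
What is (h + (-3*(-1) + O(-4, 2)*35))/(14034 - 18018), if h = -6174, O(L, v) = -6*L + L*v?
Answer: 5611/3984 ≈ 1.4084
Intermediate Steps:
(h + (-3*(-1) + O(-4, 2)*35))/(14034 - 18018) = (-6174 + (-3*(-1) - 4*(-6 + 2)*35))/(14034 - 18018) = (-6174 + (3 - 4*(-4)*35))/(-3984) = (-6174 + (3 + 16*35))*(-1/3984) = (-6174 + (3 + 560))*(-1/3984) = (-6174 + 563)*(-1/3984) = -5611*(-1/3984) = 5611/3984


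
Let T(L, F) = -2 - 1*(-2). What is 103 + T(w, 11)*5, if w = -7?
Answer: 103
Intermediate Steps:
T(L, F) = 0 (T(L, F) = -2 + 2 = 0)
103 + T(w, 11)*5 = 103 + 0*5 = 103 + 0 = 103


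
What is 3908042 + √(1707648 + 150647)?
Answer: 3908042 + √1858295 ≈ 3.9094e+6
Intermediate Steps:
3908042 + √(1707648 + 150647) = 3908042 + √1858295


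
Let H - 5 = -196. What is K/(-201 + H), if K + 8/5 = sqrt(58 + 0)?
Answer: 1/245 - sqrt(58)/392 ≈ -0.015346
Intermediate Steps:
H = -191 (H = 5 - 196 = -191)
K = -8/5 + sqrt(58) (K = -8/5 + sqrt(58 + 0) = -8/5 + sqrt(58) ≈ 6.0158)
K/(-201 + H) = (-8/5 + sqrt(58))/(-201 - 191) = (-8/5 + sqrt(58))/(-392) = -(-8/5 + sqrt(58))/392 = 1/245 - sqrt(58)/392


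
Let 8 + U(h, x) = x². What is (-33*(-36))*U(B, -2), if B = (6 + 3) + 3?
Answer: -4752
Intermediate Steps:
B = 12 (B = 9 + 3 = 12)
U(h, x) = -8 + x²
(-33*(-36))*U(B, -2) = (-33*(-36))*(-8 + (-2)²) = 1188*(-8 + 4) = 1188*(-4) = -4752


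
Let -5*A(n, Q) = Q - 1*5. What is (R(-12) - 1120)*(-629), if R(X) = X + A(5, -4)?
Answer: 3554479/5 ≈ 7.1090e+5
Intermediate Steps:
A(n, Q) = 1 - Q/5 (A(n, Q) = -(Q - 1*5)/5 = -(Q - 5)/5 = -(-5 + Q)/5 = 1 - Q/5)
R(X) = 9/5 + X (R(X) = X + (1 - ⅕*(-4)) = X + (1 + ⅘) = X + 9/5 = 9/5 + X)
(R(-12) - 1120)*(-629) = ((9/5 - 12) - 1120)*(-629) = (-51/5 - 1120)*(-629) = -5651/5*(-629) = 3554479/5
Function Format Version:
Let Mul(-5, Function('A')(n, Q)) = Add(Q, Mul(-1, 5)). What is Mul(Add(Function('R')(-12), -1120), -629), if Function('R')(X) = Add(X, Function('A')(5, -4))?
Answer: Rational(3554479, 5) ≈ 7.1090e+5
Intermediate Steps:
Function('A')(n, Q) = Add(1, Mul(Rational(-1, 5), Q)) (Function('A')(n, Q) = Mul(Rational(-1, 5), Add(Q, Mul(-1, 5))) = Mul(Rational(-1, 5), Add(Q, -5)) = Mul(Rational(-1, 5), Add(-5, Q)) = Add(1, Mul(Rational(-1, 5), Q)))
Function('R')(X) = Add(Rational(9, 5), X) (Function('R')(X) = Add(X, Add(1, Mul(Rational(-1, 5), -4))) = Add(X, Add(1, Rational(4, 5))) = Add(X, Rational(9, 5)) = Add(Rational(9, 5), X))
Mul(Add(Function('R')(-12), -1120), -629) = Mul(Add(Add(Rational(9, 5), -12), -1120), -629) = Mul(Add(Rational(-51, 5), -1120), -629) = Mul(Rational(-5651, 5), -629) = Rational(3554479, 5)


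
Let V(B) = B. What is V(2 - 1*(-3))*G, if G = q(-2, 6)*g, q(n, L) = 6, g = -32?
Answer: -960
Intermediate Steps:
G = -192 (G = 6*(-32) = -192)
V(2 - 1*(-3))*G = (2 - 1*(-3))*(-192) = (2 + 3)*(-192) = 5*(-192) = -960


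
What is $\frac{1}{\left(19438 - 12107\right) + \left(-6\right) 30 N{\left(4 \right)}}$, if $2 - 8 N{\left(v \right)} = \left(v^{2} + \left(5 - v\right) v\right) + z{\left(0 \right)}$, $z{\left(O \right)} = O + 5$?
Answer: $\frac{2}{15697} \approx 0.00012741$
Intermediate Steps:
$z{\left(O \right)} = 5 + O$
$N{\left(v \right)} = - \frac{3}{8} - \frac{v^{2}}{8} - \frac{v \left(5 - v\right)}{8}$ ($N{\left(v \right)} = \frac{1}{4} - \frac{\left(v^{2} + \left(5 - v\right) v\right) + \left(5 + 0\right)}{8} = \frac{1}{4} - \frac{\left(v^{2} + v \left(5 - v\right)\right) + 5}{8} = \frac{1}{4} - \frac{5 + v^{2} + v \left(5 - v\right)}{8} = \frac{1}{4} - \left(\frac{5}{8} + \frac{v^{2}}{8} + \frac{v \left(5 - v\right)}{8}\right) = - \frac{3}{8} - \frac{v^{2}}{8} - \frac{v \left(5 - v\right)}{8}$)
$\frac{1}{\left(19438 - 12107\right) + \left(-6\right) 30 N{\left(4 \right)}} = \frac{1}{\left(19438 - 12107\right) + \left(-6\right) 30 \left(- \frac{3}{8} - \frac{5}{2}\right)} = \frac{1}{7331 - 180 \left(- \frac{3}{8} - \frac{5}{2}\right)} = \frac{1}{7331 - - \frac{1035}{2}} = \frac{1}{7331 + \frac{1035}{2}} = \frac{1}{\frac{15697}{2}} = \frac{2}{15697}$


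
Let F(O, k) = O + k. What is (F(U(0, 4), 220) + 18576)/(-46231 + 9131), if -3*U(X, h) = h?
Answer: -14096/27825 ≈ -0.50659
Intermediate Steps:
U(X, h) = -h/3
(F(U(0, 4), 220) + 18576)/(-46231 + 9131) = ((-⅓*4 + 220) + 18576)/(-46231 + 9131) = ((-4/3 + 220) + 18576)/(-37100) = (656/3 + 18576)*(-1/37100) = (56384/3)*(-1/37100) = -14096/27825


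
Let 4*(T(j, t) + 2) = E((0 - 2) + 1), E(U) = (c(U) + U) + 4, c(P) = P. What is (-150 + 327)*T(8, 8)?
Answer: -531/2 ≈ -265.50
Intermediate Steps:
E(U) = 4 + 2*U (E(U) = (U + U) + 4 = 2*U + 4 = 4 + 2*U)
T(j, t) = -3/2 (T(j, t) = -2 + (4 + 2*((0 - 2) + 1))/4 = -2 + (4 + 2*(-2 + 1))/4 = -2 + (4 + 2*(-1))/4 = -2 + (4 - 2)/4 = -2 + (¼)*2 = -2 + ½ = -3/2)
(-150 + 327)*T(8, 8) = (-150 + 327)*(-3/2) = 177*(-3/2) = -531/2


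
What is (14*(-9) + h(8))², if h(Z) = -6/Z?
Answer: 257049/16 ≈ 16066.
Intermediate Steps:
(14*(-9) + h(8))² = (14*(-9) - 6/8)² = (-126 - 6*⅛)² = (-126 - ¾)² = (-507/4)² = 257049/16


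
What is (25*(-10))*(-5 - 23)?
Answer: 7000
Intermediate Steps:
(25*(-10))*(-5 - 23) = -250*(-28) = 7000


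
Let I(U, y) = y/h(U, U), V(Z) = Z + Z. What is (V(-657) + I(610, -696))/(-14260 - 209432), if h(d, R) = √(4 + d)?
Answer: 219/37282 + 29*√614/5722787 ≈ 0.0059997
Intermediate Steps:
V(Z) = 2*Z
I(U, y) = y/√(4 + U) (I(U, y) = y/(√(4 + U)) = y/√(4 + U))
(V(-657) + I(610, -696))/(-14260 - 209432) = (2*(-657) - 696/√(4 + 610))/(-14260 - 209432) = (-1314 - 348*√614/307)/(-223692) = (-1314 - 348*√614/307)*(-1/223692) = 219/37282 + 29*√614/5722787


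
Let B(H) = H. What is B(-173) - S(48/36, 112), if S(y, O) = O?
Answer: -285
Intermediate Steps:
B(-173) - S(48/36, 112) = -173 - 1*112 = -173 - 112 = -285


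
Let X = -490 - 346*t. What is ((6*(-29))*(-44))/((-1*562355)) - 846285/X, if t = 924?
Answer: 473461195911/180062696870 ≈ 2.6294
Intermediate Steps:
X = -320194 (X = -490 - 346*924 = -490 - 319704 = -320194)
((6*(-29))*(-44))/((-1*562355)) - 846285/X = ((6*(-29))*(-44))/((-1*562355)) - 846285/(-320194) = -174*(-44)/(-562355) - 846285*(-1/320194) = 7656*(-1/562355) + 846285/320194 = -7656/562355 + 846285/320194 = 473461195911/180062696870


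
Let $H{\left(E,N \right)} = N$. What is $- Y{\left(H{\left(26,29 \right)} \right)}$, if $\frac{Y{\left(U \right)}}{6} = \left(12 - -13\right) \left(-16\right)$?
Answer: $2400$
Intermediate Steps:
$Y{\left(U \right)} = -2400$ ($Y{\left(U \right)} = 6 \left(12 - -13\right) \left(-16\right) = 6 \left(12 + 13\right) \left(-16\right) = 6 \cdot 25 \left(-16\right) = 6 \left(-400\right) = -2400$)
$- Y{\left(H{\left(26,29 \right)} \right)} = \left(-1\right) \left(-2400\right) = 2400$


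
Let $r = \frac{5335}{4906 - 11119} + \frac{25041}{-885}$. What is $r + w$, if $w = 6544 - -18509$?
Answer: $\frac{45864581519}{1832835} \approx 25024.0$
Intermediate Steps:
$w = 25053$ ($w = 6544 + 18509 = 25053$)
$r = - \frac{53433736}{1832835}$ ($r = \frac{5335}{4906 - 11119} + 25041 \left(- \frac{1}{885}\right) = \frac{5335}{-6213} - \frac{8347}{295} = 5335 \left(- \frac{1}{6213}\right) - \frac{8347}{295} = - \frac{5335}{6213} - \frac{8347}{295} = - \frac{53433736}{1832835} \approx -29.154$)
$r + w = - \frac{53433736}{1832835} + 25053 = \frac{45864581519}{1832835}$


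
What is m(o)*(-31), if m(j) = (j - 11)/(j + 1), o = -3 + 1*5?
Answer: 93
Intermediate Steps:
o = 2 (o = -3 + 5 = 2)
m(j) = (-11 + j)/(1 + j)
m(o)*(-31) = ((-11 + 2)/(1 + 2))*(-31) = (-9/3)*(-31) = ((1/3)*(-9))*(-31) = -3*(-31) = 93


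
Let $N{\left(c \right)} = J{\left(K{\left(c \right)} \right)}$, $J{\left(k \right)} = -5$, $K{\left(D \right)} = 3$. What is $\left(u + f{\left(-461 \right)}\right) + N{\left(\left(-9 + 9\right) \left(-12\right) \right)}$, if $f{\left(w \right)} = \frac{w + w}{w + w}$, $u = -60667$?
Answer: $-60671$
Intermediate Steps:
$N{\left(c \right)} = -5$
$f{\left(w \right)} = 1$ ($f{\left(w \right)} = \frac{2 w}{2 w} = 2 w \frac{1}{2 w} = 1$)
$\left(u + f{\left(-461 \right)}\right) + N{\left(\left(-9 + 9\right) \left(-12\right) \right)} = \left(-60667 + 1\right) - 5 = -60666 - 5 = -60671$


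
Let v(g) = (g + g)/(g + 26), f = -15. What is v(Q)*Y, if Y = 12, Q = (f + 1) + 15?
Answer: 8/9 ≈ 0.88889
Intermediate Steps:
Q = 1 (Q = (-15 + 1) + 15 = -14 + 15 = 1)
v(g) = 2*g/(26 + g) (v(g) = (2*g)/(26 + g) = 2*g/(26 + g))
v(Q)*Y = (2*1/(26 + 1))*12 = (2*1/27)*12 = (2*1*(1/27))*12 = (2/27)*12 = 8/9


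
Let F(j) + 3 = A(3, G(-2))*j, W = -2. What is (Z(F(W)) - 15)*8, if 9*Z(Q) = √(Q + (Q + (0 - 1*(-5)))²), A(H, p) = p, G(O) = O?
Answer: -120 + 8*√37/9 ≈ -114.59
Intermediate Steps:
F(j) = -3 - 2*j
Z(Q) = √(Q + (5 + Q)²)/9 (Z(Q) = √(Q + (Q + (0 - 1*(-5)))²)/9 = √(Q + (Q + (0 + 5))²)/9 = √(Q + (Q + 5)²)/9 = √(Q + (5 + Q)²)/9)
(Z(F(W)) - 15)*8 = (√((-3 - 2*(-2)) + (5 + (-3 - 2*(-2)))²)/9 - 15)*8 = (√((-3 + 4) + (5 + (-3 + 4))²)/9 - 15)*8 = (√(1 + (5 + 1)²)/9 - 15)*8 = (√(1 + 6²)/9 - 15)*8 = (√(1 + 36)/9 - 15)*8 = (√37/9 - 15)*8 = (-15 + √37/9)*8 = -120 + 8*√37/9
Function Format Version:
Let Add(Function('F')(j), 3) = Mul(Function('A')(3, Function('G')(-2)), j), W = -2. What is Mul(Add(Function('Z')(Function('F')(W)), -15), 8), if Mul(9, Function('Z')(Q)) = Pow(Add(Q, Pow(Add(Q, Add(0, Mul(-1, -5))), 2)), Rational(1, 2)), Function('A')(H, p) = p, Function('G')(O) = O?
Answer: Add(-120, Mul(Rational(8, 9), Pow(37, Rational(1, 2)))) ≈ -114.59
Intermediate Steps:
Function('F')(j) = Add(-3, Mul(-2, j))
Function('Z')(Q) = Mul(Rational(1, 9), Pow(Add(Q, Pow(Add(5, Q), 2)), Rational(1, 2))) (Function('Z')(Q) = Mul(Rational(1, 9), Pow(Add(Q, Pow(Add(Q, Add(0, Mul(-1, -5))), 2)), Rational(1, 2))) = Mul(Rational(1, 9), Pow(Add(Q, Pow(Add(Q, Add(0, 5)), 2)), Rational(1, 2))) = Mul(Rational(1, 9), Pow(Add(Q, Pow(Add(Q, 5), 2)), Rational(1, 2))) = Mul(Rational(1, 9), Pow(Add(Q, Pow(Add(5, Q), 2)), Rational(1, 2))))
Mul(Add(Function('Z')(Function('F')(W)), -15), 8) = Mul(Add(Mul(Rational(1, 9), Pow(Add(Add(-3, Mul(-2, -2)), Pow(Add(5, Add(-3, Mul(-2, -2))), 2)), Rational(1, 2))), -15), 8) = Mul(Add(Mul(Rational(1, 9), Pow(Add(Add(-3, 4), Pow(Add(5, Add(-3, 4)), 2)), Rational(1, 2))), -15), 8) = Mul(Add(Mul(Rational(1, 9), Pow(Add(1, Pow(Add(5, 1), 2)), Rational(1, 2))), -15), 8) = Mul(Add(Mul(Rational(1, 9), Pow(Add(1, Pow(6, 2)), Rational(1, 2))), -15), 8) = Mul(Add(Mul(Rational(1, 9), Pow(Add(1, 36), Rational(1, 2))), -15), 8) = Mul(Add(Mul(Rational(1, 9), Pow(37, Rational(1, 2))), -15), 8) = Mul(Add(-15, Mul(Rational(1, 9), Pow(37, Rational(1, 2)))), 8) = Add(-120, Mul(Rational(8, 9), Pow(37, Rational(1, 2))))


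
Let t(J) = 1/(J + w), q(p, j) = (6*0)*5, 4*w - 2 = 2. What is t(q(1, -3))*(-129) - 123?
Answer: -252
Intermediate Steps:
w = 1 (w = ½ + (¼)*2 = ½ + ½ = 1)
q(p, j) = 0 (q(p, j) = 0*5 = 0)
t(J) = 1/(1 + J) (t(J) = 1/(J + 1) = 1/(1 + J))
t(q(1, -3))*(-129) - 123 = -129/(1 + 0) - 123 = -129/1 - 123 = 1*(-129) - 123 = -129 - 123 = -252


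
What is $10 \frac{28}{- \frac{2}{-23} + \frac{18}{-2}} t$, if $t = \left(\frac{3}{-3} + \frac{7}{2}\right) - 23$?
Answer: $644$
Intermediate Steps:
$t = - \frac{41}{2}$ ($t = \left(3 \left(- \frac{1}{3}\right) + 7 \cdot \frac{1}{2}\right) - 23 = \left(-1 + \frac{7}{2}\right) - 23 = \frac{5}{2} - 23 = - \frac{41}{2} \approx -20.5$)
$10 \frac{28}{- \frac{2}{-23} + \frac{18}{-2}} t = 10 \frac{28}{- \frac{2}{-23} + \frac{18}{-2}} \left(- \frac{41}{2}\right) = 10 \frac{28}{\left(-2\right) \left(- \frac{1}{23}\right) + 18 \left(- \frac{1}{2}\right)} \left(- \frac{41}{2}\right) = 10 \frac{28}{\frac{2}{23} - 9} \left(- \frac{41}{2}\right) = 10 \frac{28}{- \frac{205}{23}} \left(- \frac{41}{2}\right) = 10 \cdot 28 \left(- \frac{23}{205}\right) \left(- \frac{41}{2}\right) = 10 \left(- \frac{644}{205}\right) \left(- \frac{41}{2}\right) = \left(- \frac{1288}{41}\right) \left(- \frac{41}{2}\right) = 644$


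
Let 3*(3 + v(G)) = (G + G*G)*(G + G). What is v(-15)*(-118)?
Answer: 248154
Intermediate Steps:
v(G) = -3 + 2*G*(G + G**2)/3 (v(G) = -3 + ((G + G*G)*(G + G))/3 = -3 + ((G + G**2)*(2*G))/3 = -3 + (2*G*(G + G**2))/3 = -3 + 2*G*(G + G**2)/3)
v(-15)*(-118) = (-3 + (2/3)*(-15)**2 + (2/3)*(-15)**3)*(-118) = (-3 + (2/3)*225 + (2/3)*(-3375))*(-118) = (-3 + 150 - 2250)*(-118) = -2103*(-118) = 248154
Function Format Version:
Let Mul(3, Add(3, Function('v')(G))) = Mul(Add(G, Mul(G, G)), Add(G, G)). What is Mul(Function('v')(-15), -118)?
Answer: 248154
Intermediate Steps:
Function('v')(G) = Add(-3, Mul(Rational(2, 3), G, Add(G, Pow(G, 2)))) (Function('v')(G) = Add(-3, Mul(Rational(1, 3), Mul(Add(G, Mul(G, G)), Add(G, G)))) = Add(-3, Mul(Rational(1, 3), Mul(Add(G, Pow(G, 2)), Mul(2, G)))) = Add(-3, Mul(Rational(1, 3), Mul(2, G, Add(G, Pow(G, 2))))) = Add(-3, Mul(Rational(2, 3), G, Add(G, Pow(G, 2)))))
Mul(Function('v')(-15), -118) = Mul(Add(-3, Mul(Rational(2, 3), Pow(-15, 2)), Mul(Rational(2, 3), Pow(-15, 3))), -118) = Mul(Add(-3, Mul(Rational(2, 3), 225), Mul(Rational(2, 3), -3375)), -118) = Mul(Add(-3, 150, -2250), -118) = Mul(-2103, -118) = 248154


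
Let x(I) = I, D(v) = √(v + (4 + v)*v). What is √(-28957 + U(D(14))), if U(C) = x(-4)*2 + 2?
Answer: I*√28963 ≈ 170.19*I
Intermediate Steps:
D(v) = √(v + v*(4 + v))
U(C) = -6 (U(C) = -4*2 + 2 = -8 + 2 = -6)
√(-28957 + U(D(14))) = √(-28957 - 6) = √(-28963) = I*√28963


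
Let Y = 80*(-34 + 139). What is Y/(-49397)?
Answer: -8400/49397 ≈ -0.17005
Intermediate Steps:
Y = 8400 (Y = 80*105 = 8400)
Y/(-49397) = 8400/(-49397) = 8400*(-1/49397) = -8400/49397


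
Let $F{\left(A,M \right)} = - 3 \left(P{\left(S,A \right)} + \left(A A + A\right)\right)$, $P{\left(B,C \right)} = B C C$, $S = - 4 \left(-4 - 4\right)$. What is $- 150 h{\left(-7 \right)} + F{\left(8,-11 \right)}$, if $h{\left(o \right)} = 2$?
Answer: $-6660$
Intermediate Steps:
$S = 32$ ($S = \left(-4\right) \left(-8\right) = 32$)
$P{\left(B,C \right)} = B C^{2}$
$F{\left(A,M \right)} = - 99 A^{2} - 3 A$ ($F{\left(A,M \right)} = - 3 \left(32 A^{2} + \left(A A + A\right)\right) = - 3 \left(32 A^{2} + \left(A^{2} + A\right)\right) = - 3 \left(32 A^{2} + \left(A + A^{2}\right)\right) = - 3 \left(A + 33 A^{2}\right) = - 99 A^{2} - 3 A$)
$- 150 h{\left(-7 \right)} + F{\left(8,-11 \right)} = \left(-150\right) 2 + 3 \cdot 8 \left(-1 - 264\right) = -300 + 3 \cdot 8 \left(-1 - 264\right) = -300 + 3 \cdot 8 \left(-265\right) = -300 - 6360 = -6660$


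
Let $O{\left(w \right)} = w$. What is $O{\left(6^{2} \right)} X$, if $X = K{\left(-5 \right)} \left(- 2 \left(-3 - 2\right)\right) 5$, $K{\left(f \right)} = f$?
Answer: $-9000$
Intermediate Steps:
$X = -250$ ($X = - 5 \left(- 2 \left(-3 - 2\right)\right) 5 = - 5 \left(\left(-2\right) \left(-5\right)\right) 5 = \left(-5\right) 10 \cdot 5 = \left(-50\right) 5 = -250$)
$O{\left(6^{2} \right)} X = 6^{2} \left(-250\right) = 36 \left(-250\right) = -9000$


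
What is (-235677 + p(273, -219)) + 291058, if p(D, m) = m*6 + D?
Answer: 54340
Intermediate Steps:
p(D, m) = D + 6*m (p(D, m) = 6*m + D = D + 6*m)
(-235677 + p(273, -219)) + 291058 = (-235677 + (273 + 6*(-219))) + 291058 = (-235677 + (273 - 1314)) + 291058 = (-235677 - 1041) + 291058 = -236718 + 291058 = 54340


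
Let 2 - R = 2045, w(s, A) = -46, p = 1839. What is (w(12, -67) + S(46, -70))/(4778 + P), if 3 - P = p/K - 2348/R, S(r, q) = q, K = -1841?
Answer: -109073727/4495388678 ≈ -0.024263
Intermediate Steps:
R = -2043 (R = 2 - 1*2045 = 2 - 2045 = -2043)
P = 10717898/3761163 (P = 3 - (1839/(-1841) - 2348/(-2043)) = 3 - (1839*(-1/1841) - 2348*(-1/2043)) = 3 - (-1839/1841 + 2348/2043) = 3 - 1*565591/3761163 = 3 - 565591/3761163 = 10717898/3761163 ≈ 2.8496)
(w(12, -67) + S(46, -70))/(4778 + P) = (-46 - 70)/(4778 + 10717898/3761163) = -116/17981554712/3761163 = -116*3761163/17981554712 = -109073727/4495388678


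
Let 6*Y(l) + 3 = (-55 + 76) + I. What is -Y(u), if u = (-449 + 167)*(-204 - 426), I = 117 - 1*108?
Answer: -9/2 ≈ -4.5000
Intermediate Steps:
I = 9 (I = 117 - 108 = 9)
u = 177660 (u = -282*(-630) = 177660)
Y(l) = 9/2 (Y(l) = -1/2 + ((-55 + 76) + 9)/6 = -1/2 + (21 + 9)/6 = -1/2 + (1/6)*30 = -1/2 + 5 = 9/2)
-Y(u) = -1*9/2 = -9/2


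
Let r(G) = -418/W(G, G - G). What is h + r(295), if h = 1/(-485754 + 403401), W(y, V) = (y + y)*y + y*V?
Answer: -17298802/7166769825 ≈ -0.0024137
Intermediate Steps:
W(y, V) = 2*y**2 + V*y (W(y, V) = (2*y)*y + V*y = 2*y**2 + V*y)
r(G) = -209/G**2 (r(G) = -418*1/(G*((G - G) + 2*G)) = -418*1/(G*(0 + 2*G)) = -418*1/(2*G**2) = -209/G**2)
h = -1/82353 (h = 1/(-82353) = -1/82353 ≈ -1.2143e-5)
h + r(295) = -1/82353 - 209/295**2 = -1/82353 - 209*1/87025 = -1/82353 - 209/87025 = -17298802/7166769825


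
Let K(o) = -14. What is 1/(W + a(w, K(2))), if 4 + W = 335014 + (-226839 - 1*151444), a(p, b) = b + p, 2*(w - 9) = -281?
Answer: -2/86837 ≈ -2.3032e-5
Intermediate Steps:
w = -263/2 (w = 9 + (½)*(-281) = 9 - 281/2 = -263/2 ≈ -131.50)
W = -43273 (W = -4 + (335014 + (-226839 - 1*151444)) = -4 + (335014 + (-226839 - 151444)) = -4 + (335014 - 378283) = -4 - 43269 = -43273)
1/(W + a(w, K(2))) = 1/(-43273 + (-14 - 263/2)) = 1/(-43273 - 291/2) = 1/(-86837/2) = -2/86837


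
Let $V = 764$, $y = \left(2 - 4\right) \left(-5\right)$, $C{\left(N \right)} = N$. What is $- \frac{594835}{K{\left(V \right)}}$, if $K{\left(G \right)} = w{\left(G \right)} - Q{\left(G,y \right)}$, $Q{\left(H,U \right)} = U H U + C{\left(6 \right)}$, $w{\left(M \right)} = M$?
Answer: $\frac{594835}{75642} \approx 7.8638$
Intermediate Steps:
$y = 10$ ($y = \left(-2\right) \left(-5\right) = 10$)
$Q{\left(H,U \right)} = 6 + H U^{2}$ ($Q{\left(H,U \right)} = U H U + 6 = H U U + 6 = H U^{2} + 6 = 6 + H U^{2}$)
$K{\left(G \right)} = -6 - 99 G$ ($K{\left(G \right)} = G - \left(6 + G 10^{2}\right) = G - \left(6 + G 100\right) = G - \left(6 + 100 G\right) = -6 - 99 G$)
$- \frac{594835}{K{\left(V \right)}} = - \frac{594835}{-6 - 75636} = - \frac{594835}{-75642} = \left(-594835\right) \left(- \frac{1}{75642}\right) = \frac{594835}{75642}$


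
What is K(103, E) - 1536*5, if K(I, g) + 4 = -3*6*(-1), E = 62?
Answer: -7666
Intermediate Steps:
K(I, g) = 14 (K(I, g) = -4 - 3*6*(-1) = -4 - 18*(-1) = -4 + 18 = 14)
K(103, E) - 1536*5 = 14 - 1536*5 = 14 - 1*7680 = 14 - 7680 = -7666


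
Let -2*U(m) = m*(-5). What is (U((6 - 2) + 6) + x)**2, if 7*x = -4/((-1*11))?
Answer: 3721041/5929 ≈ 627.60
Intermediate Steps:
U(m) = 5*m/2 (U(m) = -m*(-5)/2 = -(-5)*m/2 = 5*m/2)
x = 4/77 (x = (-4/((-1*11)))/7 = (-4/(-11))/7 = (-4*(-1/11))/7 = (1/7)*(4/11) = 4/77 ≈ 0.051948)
(U((6 - 2) + 6) + x)**2 = (5*((6 - 2) + 6)/2 + 4/77)**2 = (5*(4 + 6)/2 + 4/77)**2 = ((5/2)*10 + 4/77)**2 = (25 + 4/77)**2 = (1929/77)**2 = 3721041/5929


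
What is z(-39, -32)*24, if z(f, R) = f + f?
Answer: -1872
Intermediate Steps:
z(f, R) = 2*f
z(-39, -32)*24 = (2*(-39))*24 = -78*24 = -1872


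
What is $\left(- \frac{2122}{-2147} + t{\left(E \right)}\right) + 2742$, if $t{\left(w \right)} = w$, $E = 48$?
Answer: $\frac{5992252}{2147} \approx 2791.0$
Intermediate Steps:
$\left(- \frac{2122}{-2147} + t{\left(E \right)}\right) + 2742 = \left(- \frac{2122}{-2147} + 48\right) + 2742 = \left(\left(-2122\right) \left(- \frac{1}{2147}\right) + 48\right) + 2742 = \left(\frac{2122}{2147} + 48\right) + 2742 = \frac{105178}{2147} + 2742 = \frac{5992252}{2147}$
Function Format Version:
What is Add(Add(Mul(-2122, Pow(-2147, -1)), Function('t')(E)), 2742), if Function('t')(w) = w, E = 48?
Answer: Rational(5992252, 2147) ≈ 2791.0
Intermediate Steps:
Add(Add(Mul(-2122, Pow(-2147, -1)), Function('t')(E)), 2742) = Add(Add(Mul(-2122, Pow(-2147, -1)), 48), 2742) = Add(Add(Mul(-2122, Rational(-1, 2147)), 48), 2742) = Add(Add(Rational(2122, 2147), 48), 2742) = Add(Rational(105178, 2147), 2742) = Rational(5992252, 2147)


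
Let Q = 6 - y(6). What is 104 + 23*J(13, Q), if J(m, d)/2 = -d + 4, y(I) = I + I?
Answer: 564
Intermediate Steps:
y(I) = 2*I
Q = -6 (Q = 6 - 2*6 = 6 - 1*12 = 6 - 12 = -6)
J(m, d) = 8 - 2*d (J(m, d) = 2*(-d + 4) = 2*(4 - d) = 8 - 2*d)
104 + 23*J(13, Q) = 104 + 23*(8 - 2*(-6)) = 104 + 23*(8 + 12) = 104 + 23*20 = 104 + 460 = 564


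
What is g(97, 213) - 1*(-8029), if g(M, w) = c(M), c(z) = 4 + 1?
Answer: 8034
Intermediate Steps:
c(z) = 5
g(M, w) = 5
g(97, 213) - 1*(-8029) = 5 - 1*(-8029) = 5 + 8029 = 8034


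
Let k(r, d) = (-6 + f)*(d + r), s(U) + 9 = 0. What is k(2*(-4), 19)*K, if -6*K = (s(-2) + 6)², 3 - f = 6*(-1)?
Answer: -99/2 ≈ -49.500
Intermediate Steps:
s(U) = -9 (s(U) = -9 + 0 = -9)
f = 9 (f = 3 - 6*(-1) = 3 - 1*(-6) = 3 + 6 = 9)
k(r, d) = 3*d + 3*r (k(r, d) = (-6 + 9)*(d + r) = 3*(d + r) = 3*d + 3*r)
K = -3/2 (K = -(-9 + 6)²/6 = -⅙*(-3)² = -⅙*9 = -3/2 ≈ -1.5000)
k(2*(-4), 19)*K = (3*19 + 3*(2*(-4)))*(-3/2) = (57 + 3*(-8))*(-3/2) = (57 - 24)*(-3/2) = 33*(-3/2) = -99/2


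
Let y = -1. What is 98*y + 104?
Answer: 6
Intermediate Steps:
98*y + 104 = 98*(-1) + 104 = -98 + 104 = 6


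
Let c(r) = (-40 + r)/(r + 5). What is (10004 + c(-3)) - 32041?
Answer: -44117/2 ≈ -22059.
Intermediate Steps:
c(r) = (-40 + r)/(5 + r)
(10004 + c(-3)) - 32041 = (10004 + (-40 - 3)/(5 - 3)) - 32041 = (10004 - 43/2) - 32041 = 19965/2 - 32041 = -44117/2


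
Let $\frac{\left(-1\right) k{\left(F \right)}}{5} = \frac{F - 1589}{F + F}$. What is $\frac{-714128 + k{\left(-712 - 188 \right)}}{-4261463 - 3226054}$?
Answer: $\frac{257088569}{2695506120} \approx 0.095377$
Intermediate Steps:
$k{\left(F \right)} = - \frac{5 \left(-1589 + F\right)}{2 F}$ ($k{\left(F \right)} = - 5 \frac{F - 1589}{F + F} = - 5 \frac{-1589 + F}{2 F} = - \frac{5 \left(-1589 + F\right)}{2 F}$)
$\frac{-714128 + k{\left(-712 - 188 \right)}}{-4261463 - 3226054} = \frac{-714128 + \frac{5 \left(1589 - \left(-712 - 188\right)\right)}{2 \left(-712 - 188\right)}}{-4261463 - 3226054} = \frac{-714128 + \frac{5 \left(1589 - -900\right)}{2 \left(-900\right)}}{-7487517} = \left(-714128 + \frac{5}{2} \left(- \frac{1}{900}\right) \left(1589 + 900\right)\right) \left(- \frac{1}{7487517}\right) = \left(-714128 + \frac{5}{2} \left(- \frac{1}{900}\right) 2489\right) \left(- \frac{1}{7487517}\right) = \left(-714128 - \frac{2489}{360}\right) \left(- \frac{1}{7487517}\right) = \left(- \frac{257088569}{360}\right) \left(- \frac{1}{7487517}\right) = \frac{257088569}{2695506120}$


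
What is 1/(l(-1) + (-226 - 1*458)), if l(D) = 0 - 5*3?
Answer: -1/699 ≈ -0.0014306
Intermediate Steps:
l(D) = -15 (l(D) = 0 - 15 = -15)
1/(l(-1) + (-226 - 1*458)) = 1/(-15 + (-226 - 1*458)) = 1/(-15 + (-226 - 458)) = 1/(-15 - 684) = 1/(-699) = -1/699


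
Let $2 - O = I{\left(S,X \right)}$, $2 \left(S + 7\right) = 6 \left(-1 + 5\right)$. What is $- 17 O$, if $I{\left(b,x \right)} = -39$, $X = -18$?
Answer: $-697$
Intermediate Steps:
$S = 5$ ($S = -7 + \frac{6 \left(-1 + 5\right)}{2} = -7 + \frac{6 \cdot 4}{2} = -7 + \frac{1}{2} \cdot 24 = -7 + 12 = 5$)
$O = 41$ ($O = 2 - -39 = 2 + 39 = 41$)
$- 17 O = \left(-17\right) 41 = -697$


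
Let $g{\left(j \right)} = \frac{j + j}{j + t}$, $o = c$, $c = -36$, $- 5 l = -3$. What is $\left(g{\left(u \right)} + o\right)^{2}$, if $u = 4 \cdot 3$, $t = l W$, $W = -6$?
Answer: $\frac{53824}{49} \approx 1098.4$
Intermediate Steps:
$l = \frac{3}{5}$ ($l = \left(- \frac{1}{5}\right) \left(-3\right) = \frac{3}{5} \approx 0.6$)
$o = -36$
$t = - \frac{18}{5}$ ($t = \frac{3}{5} \left(-6\right) = - \frac{18}{5} \approx -3.6$)
$u = 12$
$g{\left(j \right)} = \frac{2 j}{- \frac{18}{5} + j}$ ($g{\left(j \right)} = \frac{j + j}{j - \frac{18}{5}} = \frac{2 j}{- \frac{18}{5} + j}$)
$\left(g{\left(u \right)} + o\right)^{2} = \left(10 \cdot 12 \frac{1}{-18 + 5 \cdot 12} - 36\right)^{2} = \left(10 \cdot 12 \frac{1}{-18 + 60} - 36\right)^{2} = \left(10 \cdot 12 \cdot \frac{1}{42} - 36\right)^{2} = \left(\frac{20}{7} - 36\right)^{2} = \left(- \frac{232}{7}\right)^{2} = \frac{53824}{49}$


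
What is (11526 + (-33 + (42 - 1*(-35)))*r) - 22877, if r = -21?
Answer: -12275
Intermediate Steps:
(11526 + (-33 + (42 - 1*(-35)))*r) - 22877 = (11526 + (-33 + (42 - 1*(-35)))*(-21)) - 22877 = (11526 + (-33 + (42 + 35))*(-21)) - 22877 = (11526 + (-33 + 77)*(-21)) - 22877 = (11526 + 44*(-21)) - 22877 = (11526 - 924) - 22877 = 10602 - 22877 = -12275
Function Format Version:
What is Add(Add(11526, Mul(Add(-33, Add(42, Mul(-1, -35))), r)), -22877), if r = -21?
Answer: -12275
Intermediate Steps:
Add(Add(11526, Mul(Add(-33, Add(42, Mul(-1, -35))), r)), -22877) = Add(Add(11526, Mul(Add(-33, Add(42, Mul(-1, -35))), -21)), -22877) = Add(Add(11526, Mul(Add(-33, Add(42, 35)), -21)), -22877) = Add(Add(11526, Mul(Add(-33, 77), -21)), -22877) = Add(Add(11526, Mul(44, -21)), -22877) = Add(Add(11526, -924), -22877) = Add(10602, -22877) = -12275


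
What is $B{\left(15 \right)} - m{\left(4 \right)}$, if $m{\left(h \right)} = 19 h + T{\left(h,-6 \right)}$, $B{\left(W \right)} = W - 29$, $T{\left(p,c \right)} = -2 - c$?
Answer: $-94$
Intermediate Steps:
$B{\left(W \right)} = -29 + W$
$m{\left(h \right)} = 4 + 19 h$ ($m{\left(h \right)} = 19 h - -4 = 19 h + \left(-2 + 6\right) = 19 h + 4 = 4 + 19 h$)
$B{\left(15 \right)} - m{\left(4 \right)} = \left(-29 + 15\right) - \left(4 + 19 \cdot 4\right) = -14 - \left(4 + 76\right) = -14 - 80 = -94$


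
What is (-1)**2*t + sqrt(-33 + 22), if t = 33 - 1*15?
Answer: 18 + I*sqrt(11) ≈ 18.0 + 3.3166*I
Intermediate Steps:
t = 18 (t = 33 - 15 = 18)
(-1)**2*t + sqrt(-33 + 22) = (-1)**2*18 + sqrt(-33 + 22) = 1*18 + sqrt(-11) = 18 + I*sqrt(11)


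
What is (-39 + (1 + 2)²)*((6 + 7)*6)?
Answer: -2340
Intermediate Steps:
(-39 + (1 + 2)²)*((6 + 7)*6) = (-39 + 3²)*(13*6) = (-39 + 9)*78 = -30*78 = -2340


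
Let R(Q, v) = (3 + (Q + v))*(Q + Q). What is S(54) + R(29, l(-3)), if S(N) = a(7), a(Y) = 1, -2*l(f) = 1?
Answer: 1828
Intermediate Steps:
l(f) = -½ (l(f) = -½*1 = -½)
R(Q, v) = 2*Q*(3 + Q + v) (R(Q, v) = (3 + Q + v)*(2*Q) = 2*Q*(3 + Q + v))
S(N) = 1
S(54) + R(29, l(-3)) = 1 + 2*29*(3 + 29 - ½) = 1 + 2*29*(63/2) = 1 + 1827 = 1828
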